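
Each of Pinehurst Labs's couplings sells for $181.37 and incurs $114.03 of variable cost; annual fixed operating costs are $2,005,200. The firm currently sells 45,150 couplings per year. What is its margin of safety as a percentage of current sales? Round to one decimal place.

34.0%

Contribution margin per unit = $181.37 − $114.03 = $67.34. Break-even units = $2,005,200 ÷ $67.34 = 29,777.25; break-even revenue = 29,777.25 × $181.37 = $5,400,699.79.
Actual sales revenue = 45,150 × $181.37 = $8,188,855.50.
Margin of safety = ($8,188,855.50 − $5,400,699.79) ÷ $8,188,855.50 = 34.0%.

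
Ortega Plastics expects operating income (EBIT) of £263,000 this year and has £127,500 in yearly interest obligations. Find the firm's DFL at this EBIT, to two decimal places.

1.94

Interest = £127,500.00.
DFL = EBIT ÷ (EBIT − I) = £263,000 ÷ (£263,000 − £127,500.00) = £263,000 ÷ £135,500.00 = 1.9410.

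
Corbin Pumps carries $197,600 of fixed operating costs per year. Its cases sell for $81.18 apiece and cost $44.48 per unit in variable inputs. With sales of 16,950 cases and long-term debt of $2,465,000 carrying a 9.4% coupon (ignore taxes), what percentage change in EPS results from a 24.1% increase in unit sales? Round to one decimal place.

Contribution at this volume is 16,950 × $36.70 = $622,065.00.
Subtracting fixed costs: EBIT = $622,065.00 − $197,600 = $424,465.00.
Interest = $231,710.00, so EBIT − I = $192,755.00.
DCL = total CM / (EBIT − I) = $622,065.00 / $192,755.00 = 3.2272.
EPS therefore changes by 3.2272 × (+24.1%) = +77.8%.

+77.8%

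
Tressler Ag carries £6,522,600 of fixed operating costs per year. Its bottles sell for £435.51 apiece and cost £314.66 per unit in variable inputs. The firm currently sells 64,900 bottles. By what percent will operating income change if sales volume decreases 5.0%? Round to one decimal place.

Total contribution margin = 64,900 × £120.85 = £7,843,165.00.
Subtracting fixed costs: EBIT = £7,843,165.00 − £6,522,600 = £1,320,565.00.
DOL = contribution ÷ EBIT = £7,843,165.00 ÷ £1,320,565.00 = 5.9392.
%ΔEBIT = DOL × %ΔSales = 5.9392 × -5.0% = -29.7%.

-29.7%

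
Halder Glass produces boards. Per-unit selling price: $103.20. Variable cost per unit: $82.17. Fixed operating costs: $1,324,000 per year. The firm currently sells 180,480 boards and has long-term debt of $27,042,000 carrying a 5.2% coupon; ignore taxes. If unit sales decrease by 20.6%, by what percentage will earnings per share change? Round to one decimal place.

Total contribution margin = 180,480 × $21.03 = $3,795,494.40.
Operating income = contribution − fixed costs = $3,795,494.40 − $1,324,000 = $2,471,494.40.
After interest of $1,406,184.00, pre-tax earnings = $1,065,310.40.
Degree of combined leverage = contribution ÷ (EBIT − I) = $3,795,494.40 ÷ $1,065,310.40 = 3.5628.
%ΔEPS = DCL × %ΔSales = 3.5628 × -20.6% = -73.4%.

-73.4%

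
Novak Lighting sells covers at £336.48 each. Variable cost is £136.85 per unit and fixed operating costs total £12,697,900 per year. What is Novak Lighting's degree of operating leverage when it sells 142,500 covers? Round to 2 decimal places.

1.81

Total contribution margin = 142,500 × £199.63 = £28,447,275.00.
EBIT = £28,447,275.00 − £12,697,900 = £15,749,375.00.
Degree of operating leverage = £28,447,275.00 / £15,749,375.00 = 1.8062.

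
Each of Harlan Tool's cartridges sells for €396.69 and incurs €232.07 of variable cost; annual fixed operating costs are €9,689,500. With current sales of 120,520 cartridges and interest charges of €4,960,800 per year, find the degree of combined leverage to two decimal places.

3.82

Total contribution margin = 120,520 × €164.62 = €19,840,002.40.
EBIT = €19,840,002.40 − €9,689,500 = €10,150,502.40. Interest = €4,960,800.00, so EBIT − I = €5,189,702.40.
Degree of total leverage = total CM / (EBIT − interest) = €19,840,002.40 / €5,189,702.40 = 3.8230.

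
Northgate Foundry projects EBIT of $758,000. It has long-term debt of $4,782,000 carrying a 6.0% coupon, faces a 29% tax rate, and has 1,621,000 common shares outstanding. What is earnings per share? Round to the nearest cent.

$0.21

Pre-tax income = $758,000 − $286,920.00 = $471,080.00.
After tax at 29%: net income = $471,080.00 × 0.71 = $334,466.80.
EPS = $334,466.80 ÷ 1,621,000 = $0.21.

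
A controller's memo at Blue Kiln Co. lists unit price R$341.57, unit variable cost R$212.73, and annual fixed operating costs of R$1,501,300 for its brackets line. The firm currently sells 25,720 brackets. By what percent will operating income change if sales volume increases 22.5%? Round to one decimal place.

+41.1%

At 25,720 units, contribution = 25,720 × R$128.84 = R$3,313,764.80.
Operating income = contribution − fixed costs = R$3,313,764.80 − R$1,501,300 = R$1,812,464.80.
So DOL = total CM / EBIT = R$3,313,764.80 / R$1,812,464.80 = 1.8283.
Operating income changes by 1.8283 × +22.5% = +41.1%.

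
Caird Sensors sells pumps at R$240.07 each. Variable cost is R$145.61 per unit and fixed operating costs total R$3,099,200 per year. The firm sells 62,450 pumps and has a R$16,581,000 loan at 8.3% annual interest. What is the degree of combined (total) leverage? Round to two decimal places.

4.14

Total contribution margin = 62,450 × R$94.46 = R$5,899,027.00.
Operating income = contribution − fixed costs = R$5,899,027.00 − R$3,099,200 = R$2,799,827.00. Interest = R$1,376,223.00, so EBIT − I = R$1,423,604.00.
DCL = contribution ÷ (EBIT − I) = R$5,899,027.00 ÷ R$1,423,604.00 = 4.1437.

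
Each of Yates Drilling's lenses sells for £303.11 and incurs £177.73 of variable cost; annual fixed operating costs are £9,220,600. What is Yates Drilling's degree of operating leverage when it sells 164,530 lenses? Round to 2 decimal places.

Total contribution margin = 164,530 × £125.38 = £20,628,771.40.
Operating income = contribution − fixed costs = £20,628,771.40 − £9,220,600 = £11,408,171.40.
DOL = contribution ÷ EBIT = £20,628,771.40 ÷ £11,408,171.40 = 1.8082.

1.81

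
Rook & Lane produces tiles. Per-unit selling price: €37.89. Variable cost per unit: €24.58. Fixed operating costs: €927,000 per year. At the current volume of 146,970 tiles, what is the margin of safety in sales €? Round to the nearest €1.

Contribution margin per unit = €37.89 − €24.58 = €13.31. Break-even units = €927,000 ÷ €13.31 = 69,646.88; break-even revenue = 69,646.88 × €37.89 = €2,638,920.36.
Actual sales revenue = 146,970 × €37.89 = €5,568,693.30.
Margin of safety = €5,568,693.30 − €2,638,920.36 = €2,929,773.

€2,929,773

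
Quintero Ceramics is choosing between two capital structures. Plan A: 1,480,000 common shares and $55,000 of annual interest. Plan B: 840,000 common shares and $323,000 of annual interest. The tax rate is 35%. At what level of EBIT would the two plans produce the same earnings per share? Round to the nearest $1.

$674,750

At indifference, (EBIT − 55,000)(1 − t)/1,480,000 = (EBIT − 323,000)(1 − t)/840,000.
The (1 − t) factor cancels: (EBIT − 55,000) × 840,000 = (EBIT − 323,000) × 1,480,000.
EBIT × (1,480,000 − 840,000) = 323,000 × 1,480,000 − 55,000 × 840,000 = 431,840,000,000, so EBIT = 431,840,000,000 ÷ 640,000 = 674,750.00.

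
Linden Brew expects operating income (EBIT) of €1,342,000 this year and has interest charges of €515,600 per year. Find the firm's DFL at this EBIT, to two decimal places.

Annual interest charges come to €515,600.00.
DFL = EBIT ÷ (EBIT − I) = €1,342,000 ÷ (€1,342,000 − €515,600.00) = €1,342,000 ÷ €826,400.00 = 1.6239.

1.62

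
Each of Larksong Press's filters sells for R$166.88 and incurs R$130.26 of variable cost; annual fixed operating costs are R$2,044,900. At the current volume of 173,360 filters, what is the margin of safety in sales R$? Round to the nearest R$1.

R$19,611,559

Unit CM = price − variable cost = R$166.88 − R$130.26 = R$36.62. Break-even units = R$2,044,900 ÷ R$36.62 = 55,841.07; break-even revenue = 55,841.07 × R$166.88 = R$9,318,757.84.
Current sales = 173,360 × R$166.88 = R$28,930,316.80.
Margin of safety = R$28,930,316.80 − R$9,318,757.84 = R$19,611,559.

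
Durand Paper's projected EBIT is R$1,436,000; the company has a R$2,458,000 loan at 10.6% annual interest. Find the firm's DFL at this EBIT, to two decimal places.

Interest = R$260,548.00.
Degree of financial leverage = EBIT / (EBIT − interest) = R$1,436,000 / R$1,175,452.00 = 1.2217.

1.22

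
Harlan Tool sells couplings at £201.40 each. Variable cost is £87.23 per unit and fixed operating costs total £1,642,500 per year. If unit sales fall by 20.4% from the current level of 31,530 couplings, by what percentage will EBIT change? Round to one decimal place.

-37.5%

Contribution at this volume is 31,530 × £114.17 = £3,599,780.10.
EBIT = £3,599,780.10 − £1,642,500 = £1,957,280.10.
DOL = contribution ÷ EBIT = £3,599,780.10 ÷ £1,957,280.10 = 1.8392.
So EBIT moves 1.8392 × (-20.4%) = -37.5%.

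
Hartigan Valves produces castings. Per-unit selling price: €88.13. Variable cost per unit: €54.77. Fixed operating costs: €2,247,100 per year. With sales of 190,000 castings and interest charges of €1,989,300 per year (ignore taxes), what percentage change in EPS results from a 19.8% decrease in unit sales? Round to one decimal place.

Total contribution margin = 190,000 × €33.36 = €6,338,400.00.
Operating income = contribution − fixed costs = €6,338,400.00 − €2,247,100 = €4,091,300.00.
After interest of €1,989,300.00, pre-tax earnings = €2,102,000.00.
Degree of combined leverage = contribution ÷ (EBIT − I) = €6,338,400.00 ÷ €2,102,000.00 = 3.0154.
EPS therefore changes by 3.0154 × (-19.8%) = -59.7%.

-59.7%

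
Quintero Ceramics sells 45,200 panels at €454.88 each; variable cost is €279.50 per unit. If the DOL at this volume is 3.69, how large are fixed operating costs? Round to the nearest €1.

€5,778,890

Total contribution margin = 45,200 × €175.38 = €7,927,176.00.
DOL = contribution / EBIT, so EBIT = €7,927,176.00 / 3.69 = €2,148,286.18.
And FC = contribution − EBIT = €7,927,176.00 − €2,148,286.18 = €5,778,890.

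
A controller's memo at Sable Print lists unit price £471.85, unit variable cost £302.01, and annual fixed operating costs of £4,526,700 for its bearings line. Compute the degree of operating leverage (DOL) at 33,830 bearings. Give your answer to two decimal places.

4.71

Contribution at this volume is 33,830 × £169.84 = £5,745,687.20.
EBIT = £5,745,687.20 − £4,526,700 = £1,218,987.20.
DOL = contribution ÷ EBIT = £5,745,687.20 ÷ £1,218,987.20 = 4.7135.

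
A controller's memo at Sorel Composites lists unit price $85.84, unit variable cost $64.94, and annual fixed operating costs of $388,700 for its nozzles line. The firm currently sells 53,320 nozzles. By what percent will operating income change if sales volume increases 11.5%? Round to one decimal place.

Contribution at this volume is 53,320 × $20.90 = $1,114,388.00.
Subtracting fixed costs: EBIT = $1,114,388.00 − $388,700 = $725,688.00.
DOL = contribution ÷ EBIT = $1,114,388.00 ÷ $725,688.00 = 1.5356.
So EBIT moves 1.5356 × (+11.5%) = +17.7%.

+17.7%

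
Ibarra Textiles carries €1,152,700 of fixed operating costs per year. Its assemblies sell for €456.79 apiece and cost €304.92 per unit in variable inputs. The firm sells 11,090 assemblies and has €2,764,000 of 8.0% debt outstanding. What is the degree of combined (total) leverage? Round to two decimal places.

At 11,090 units, contribution = 11,090 × €151.87 = €1,684,238.30.
EBIT = €1,684,238.30 − €1,152,700 = €531,538.30. Interest = €221,120.00, so EBIT − I = €310,418.30.
DCL = contribution ÷ (EBIT − I) = €1,684,238.30 ÷ €310,418.30 = 5.4257.

5.43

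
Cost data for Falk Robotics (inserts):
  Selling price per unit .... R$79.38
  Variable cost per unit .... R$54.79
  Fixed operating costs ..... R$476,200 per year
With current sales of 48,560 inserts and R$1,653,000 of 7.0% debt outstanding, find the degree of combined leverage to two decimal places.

1.98

At 48,560 units, contribution = 48,560 × R$24.59 = R$1,194,090.40.
Operating income = contribution − fixed costs = R$1,194,090.40 − R$476,200 = R$717,890.40. Interest = R$115,710.00, so EBIT − I = R$602,180.40.
Degree of total leverage = total CM / (EBIT − interest) = R$1,194,090.40 / R$602,180.40 = 1.9829.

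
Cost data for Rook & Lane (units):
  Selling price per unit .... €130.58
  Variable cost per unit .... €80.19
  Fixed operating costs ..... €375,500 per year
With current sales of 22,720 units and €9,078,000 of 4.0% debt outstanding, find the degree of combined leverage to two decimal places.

2.82

Total contribution margin = 22,720 × €50.39 = €1,144,860.80.
Subtracting fixed costs: EBIT = €1,144,860.80 − €375,500 = €769,360.80. Interest = €363,120.00.
DOL = €1,144,860.80 ÷ €769,360.80 = 1.4881; DFL = €769,360.80 ÷ €406,240.80 = 1.8939.
Combined leverage = 1.4881 × 1.8939 = 2.8183.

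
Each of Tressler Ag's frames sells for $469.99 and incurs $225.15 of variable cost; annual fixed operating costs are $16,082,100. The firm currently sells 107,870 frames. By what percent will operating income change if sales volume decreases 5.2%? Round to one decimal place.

Contribution at this volume is 107,870 × $244.84 = $26,410,890.80.
EBIT = $26,410,890.80 − $16,082,100 = $10,328,790.80.
Degree of operating leverage = $26,410,890.80 / $10,328,790.80 = 2.5570.
So EBIT moves 2.5570 × (-5.2%) = -13.3%.

-13.3%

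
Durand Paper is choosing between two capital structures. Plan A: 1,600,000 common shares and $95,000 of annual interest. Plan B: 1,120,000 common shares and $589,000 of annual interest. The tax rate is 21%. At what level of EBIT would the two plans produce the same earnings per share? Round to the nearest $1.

Set EPS_A = EPS_B: (EBIT − $95,000)(1 − 0.21) ÷ 1,600,000 = (EBIT − $589,000)(1 − 0.21) ÷ 1,120,000.
The (1 − t) factor cancels: (EBIT − 95,000) × 1,120,000 = (EBIT − 589,000) × 1,600,000.
Solving, EBIT = (589,000·1,600,000 − 95,000·1,120,000) / (1,600,000 − 1,120,000) = 836,000,000,000 / 480,000 = 1,741,666.67.

$1,741,667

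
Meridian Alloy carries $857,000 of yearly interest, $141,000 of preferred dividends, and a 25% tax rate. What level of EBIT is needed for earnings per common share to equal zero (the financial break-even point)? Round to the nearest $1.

$1,045,000

Grossing the preferred dividend up to pre-tax terms: $141,000 / (1 − 0.25) = $188,000.00.
EPS = 0 when EBIT covers interest plus the pre-tax preferred burden: $857,000 + $188,000.00 = $1,045,000.00.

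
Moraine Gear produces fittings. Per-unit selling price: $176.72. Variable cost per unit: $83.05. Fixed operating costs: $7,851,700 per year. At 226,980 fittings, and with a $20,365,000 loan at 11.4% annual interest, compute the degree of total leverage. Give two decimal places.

Total contribution margin = 226,980 × $93.67 = $21,261,216.60.
EBIT = $21,261,216.60 − $7,851,700 = $13,409,516.60. Interest = $2,321,610.00.
DOL = $21,261,216.60 ÷ $13,409,516.60 = 1.5855; DFL = $13,409,516.60 ÷ $11,087,906.60 = 1.2094.
Combined leverage = 1.5855 × 1.2094 = 1.9175.

1.92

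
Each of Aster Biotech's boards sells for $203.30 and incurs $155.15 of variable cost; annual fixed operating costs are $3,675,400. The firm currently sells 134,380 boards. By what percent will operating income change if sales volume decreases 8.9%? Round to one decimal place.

At 134,380 units, contribution = 134,380 × $48.15 = $6,470,397.00.
Operating income = contribution − fixed costs = $6,470,397.00 − $3,675,400 = $2,794,997.00.
Degree of operating leverage = $6,470,397.00 / $2,794,997.00 = 2.3150.
So EBIT moves 2.3150 × (-8.9%) = -20.6%.

-20.6%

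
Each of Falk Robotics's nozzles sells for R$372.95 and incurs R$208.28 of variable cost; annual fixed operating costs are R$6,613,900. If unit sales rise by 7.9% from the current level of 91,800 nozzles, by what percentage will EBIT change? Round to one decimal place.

+14.0%

At 91,800 units, contribution = 91,800 × R$164.67 = R$15,116,706.00.
Subtracting fixed costs: EBIT = R$15,116,706.00 − R$6,613,900 = R$8,502,806.00.
Degree of operating leverage = R$15,116,706.00 / R$8,502,806.00 = 1.7778.
%ΔEBIT = DOL × %ΔSales = 1.7778 × +7.9% = +14.0%.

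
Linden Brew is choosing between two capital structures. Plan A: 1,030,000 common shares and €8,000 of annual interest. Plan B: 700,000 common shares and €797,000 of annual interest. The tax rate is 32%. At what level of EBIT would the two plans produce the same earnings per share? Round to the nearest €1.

€2,470,636

At indifference, (EBIT − 8,000)(1 − t)/1,030,000 = (EBIT − 797,000)(1 − t)/700,000.
The (1 − t) factor cancels: (EBIT − 8,000) × 700,000 = (EBIT − 797,000) × 1,030,000.
EBIT × (1,030,000 − 700,000) = 797,000 × 1,030,000 − 8,000 × 700,000 = 815,310,000,000, so EBIT = 815,310,000,000 ÷ 330,000 = 2,470,636.36.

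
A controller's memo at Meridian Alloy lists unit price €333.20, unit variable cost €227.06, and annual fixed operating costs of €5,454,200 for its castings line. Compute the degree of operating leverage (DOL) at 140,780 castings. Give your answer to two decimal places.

1.57

At 140,780 units, contribution = 140,780 × €106.14 = €14,942,389.20.
Subtracting fixed costs: EBIT = €14,942,389.20 − €5,454,200 = €9,488,189.20.
So DOL = total CM / EBIT = €14,942,389.20 / €9,488,189.20 = 1.5748.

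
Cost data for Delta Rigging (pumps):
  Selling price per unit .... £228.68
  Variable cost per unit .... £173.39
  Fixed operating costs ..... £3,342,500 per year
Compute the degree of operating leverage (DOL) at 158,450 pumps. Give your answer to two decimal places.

Contribution at this volume is 158,450 × £55.29 = £8,760,700.50.
EBIT = £8,760,700.50 − £3,342,500 = £5,418,200.50.
DOL = contribution ÷ EBIT = £8,760,700.50 ÷ £5,418,200.50 = 1.6169.

1.62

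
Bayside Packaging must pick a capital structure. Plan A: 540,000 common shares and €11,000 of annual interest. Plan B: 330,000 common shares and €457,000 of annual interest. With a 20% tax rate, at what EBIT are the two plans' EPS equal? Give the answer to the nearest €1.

€1,157,857

At indifference, (EBIT − 11,000)(1 − t)/540,000 = (EBIT − 457,000)(1 − t)/330,000.
Cancelling (1 − t) and cross-multiplying: 330,000·(EBIT − 11,000) = 540,000·(EBIT − 457,000).
EBIT × (540,000 − 330,000) = 457,000 × 540,000 − 11,000 × 330,000 = 243,150,000,000, so EBIT = 243,150,000,000 ÷ 210,000 = 1,157,857.14.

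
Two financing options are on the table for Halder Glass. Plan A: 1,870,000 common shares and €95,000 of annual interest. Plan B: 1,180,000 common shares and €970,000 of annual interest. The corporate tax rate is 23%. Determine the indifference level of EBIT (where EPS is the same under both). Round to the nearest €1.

At indifference, (EBIT − 95,000)(1 − t)/1,870,000 = (EBIT − 970,000)(1 − t)/1,180,000.
The (1 − t) factor cancels: (EBIT − 95,000) × 1,180,000 = (EBIT − 970,000) × 1,870,000.
EBIT × (1,870,000 − 1,180,000) = 970,000 × 1,870,000 − 95,000 × 1,180,000 = 1,701,800,000,000, so EBIT = 1,701,800,000,000 ÷ 690,000 = 2,466,376.81.

€2,466,377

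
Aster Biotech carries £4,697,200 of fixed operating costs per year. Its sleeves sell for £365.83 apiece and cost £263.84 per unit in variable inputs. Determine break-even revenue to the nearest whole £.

£16,848,482

Contribution margin per unit = £365.83 − £263.84 = £101.99, a CM ratio of £101.99 ÷ £365.83 = 0.2788.
Break-even sales = FC ÷ CM ratio = £4,697,200 × £365.83 / £101.99 = £16,848,482.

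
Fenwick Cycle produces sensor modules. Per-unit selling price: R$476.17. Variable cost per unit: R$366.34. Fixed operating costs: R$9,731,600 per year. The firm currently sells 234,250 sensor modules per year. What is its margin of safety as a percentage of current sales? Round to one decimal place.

Unit CM = price − variable cost = R$476.17 − R$366.34 = R$109.83. Break-even units = R$9,731,600 ÷ R$109.83 = 88,606.03; break-even revenue = 88,606.03 × R$476.17 = R$42,191,532.11.
Actual sales revenue = 234,250 × R$476.17 = R$111,542,822.50.
Margin of safety = (R$111,542,822.50 − R$42,191,532.11) ÷ R$111,542,822.50 = 62.2%.

62.2%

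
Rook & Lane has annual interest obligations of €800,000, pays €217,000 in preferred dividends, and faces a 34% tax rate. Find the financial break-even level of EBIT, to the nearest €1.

Grossing the preferred dividend up to pre-tax terms: €217,000 / (1 − 0.34) = €328,787.88.
Financial break-even EBIT = interest + D_p ÷ (1 − t) = €800,000 + €328,787.88 = €1,128,787.88.

€1,128,788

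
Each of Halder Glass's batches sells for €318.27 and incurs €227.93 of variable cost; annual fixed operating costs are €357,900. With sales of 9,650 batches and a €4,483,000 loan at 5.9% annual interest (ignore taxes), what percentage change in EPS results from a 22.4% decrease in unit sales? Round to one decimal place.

Total contribution margin = 9,650 × €90.34 = €871,781.00.
Operating income = contribution − fixed costs = €871,781.00 − €357,900 = €513,881.00.
Interest = €264,497.00, so EBIT − I = €249,384.00.
DCL = total CM / (EBIT − I) = €871,781.00 / €249,384.00 = 3.4957.
EPS therefore changes by 3.4957 × (-22.4%) = -78.3%.

-78.3%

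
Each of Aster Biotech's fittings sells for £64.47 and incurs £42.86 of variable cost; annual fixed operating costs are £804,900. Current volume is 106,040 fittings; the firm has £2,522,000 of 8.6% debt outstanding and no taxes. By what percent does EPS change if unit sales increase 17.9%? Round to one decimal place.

+32.3%

Contribution at this volume is 106,040 × £21.61 = £2,291,524.40.
Operating income = contribution − fixed costs = £2,291,524.40 − £804,900 = £1,486,624.40.
Interest = £216,892.00, so EBIT − I = £1,269,732.40.
DCL = total CM / (EBIT − I) = £2,291,524.40 / £1,269,732.40 = 1.8047.
EPS therefore changes by 1.8047 × (+17.9%) = +32.3%.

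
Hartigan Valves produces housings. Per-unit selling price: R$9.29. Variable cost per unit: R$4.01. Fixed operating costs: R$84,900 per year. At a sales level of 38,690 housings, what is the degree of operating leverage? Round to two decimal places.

1.71

At 38,690 units, contribution = 38,690 × R$5.28 = R$204,283.20.
EBIT = R$204,283.20 − R$84,900 = R$119,383.20.
Degree of operating leverage = R$204,283.20 / R$119,383.20 = 1.7112.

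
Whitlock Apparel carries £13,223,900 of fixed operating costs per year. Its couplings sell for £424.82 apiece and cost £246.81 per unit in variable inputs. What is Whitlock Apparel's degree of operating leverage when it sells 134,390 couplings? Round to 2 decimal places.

Contribution at this volume is 134,390 × £178.01 = £23,922,763.90.
EBIT = £23,922,763.90 − £13,223,900 = £10,698,863.90.
DOL = contribution ÷ EBIT = £23,922,763.90 ÷ £10,698,863.90 = 2.2360.

2.24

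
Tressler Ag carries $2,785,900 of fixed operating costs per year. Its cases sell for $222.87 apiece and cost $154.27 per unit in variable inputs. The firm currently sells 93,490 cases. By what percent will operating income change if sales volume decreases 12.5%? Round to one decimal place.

At 93,490 units, contribution = 93,490 × $68.60 = $6,413,414.00.
Subtracting fixed costs: EBIT = $6,413,414.00 − $2,785,900 = $3,627,514.00.
DOL = contribution ÷ EBIT = $6,413,414.00 ÷ $3,627,514.00 = 1.7680.
So EBIT moves 1.7680 × (-12.5%) = -22.1%.

-22.1%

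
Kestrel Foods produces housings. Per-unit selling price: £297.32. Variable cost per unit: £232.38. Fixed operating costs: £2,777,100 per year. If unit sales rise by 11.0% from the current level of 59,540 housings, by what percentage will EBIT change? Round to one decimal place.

Total contribution margin = 59,540 × £64.94 = £3,866,527.60.
EBIT = £3,866,527.60 − £2,777,100 = £1,089,427.60.
So DOL = total CM / EBIT = £3,866,527.60 / £1,089,427.60 = 3.5491.
%ΔEBIT = DOL × %ΔSales = 3.5491 × +11.0% = +39.0%.

+39.0%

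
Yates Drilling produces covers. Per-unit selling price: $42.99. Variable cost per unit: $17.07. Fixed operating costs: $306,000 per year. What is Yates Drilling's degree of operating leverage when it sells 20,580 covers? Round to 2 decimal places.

Contribution at this volume is 20,580 × $25.92 = $533,433.60.
Subtracting fixed costs: EBIT = $533,433.60 − $306,000 = $227,433.60.
So DOL = total CM / EBIT = $533,433.60 / $227,433.60 = 2.3454.

2.35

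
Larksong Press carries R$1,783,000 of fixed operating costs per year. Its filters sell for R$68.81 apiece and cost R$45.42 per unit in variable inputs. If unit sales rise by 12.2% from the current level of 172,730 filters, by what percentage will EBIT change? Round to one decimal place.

At 172,730 units, contribution = 172,730 × R$23.39 = R$4,040,154.70.
Subtracting fixed costs: EBIT = R$4,040,154.70 − R$1,783,000 = R$2,257,154.70.
So DOL = total CM / EBIT = R$4,040,154.70 / R$2,257,154.70 = 1.7899.
So EBIT moves 1.7899 × (+12.2%) = +21.8%.

+21.8%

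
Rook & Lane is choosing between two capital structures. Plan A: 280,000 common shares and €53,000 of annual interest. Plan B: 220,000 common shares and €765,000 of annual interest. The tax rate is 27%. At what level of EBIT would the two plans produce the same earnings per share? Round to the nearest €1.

Set EPS_A = EPS_B: (EBIT − €53,000)(1 − 0.27) ÷ 280,000 = (EBIT − €765,000)(1 − 0.27) ÷ 220,000.
The (1 − t) factor cancels: (EBIT − 53,000) × 220,000 = (EBIT − 765,000) × 280,000.
Solving, EBIT = (765,000·280,000 − 53,000·220,000) / (280,000 − 220,000) = 202,540,000,000 / 60,000 = 3,375,666.67.

€3,375,667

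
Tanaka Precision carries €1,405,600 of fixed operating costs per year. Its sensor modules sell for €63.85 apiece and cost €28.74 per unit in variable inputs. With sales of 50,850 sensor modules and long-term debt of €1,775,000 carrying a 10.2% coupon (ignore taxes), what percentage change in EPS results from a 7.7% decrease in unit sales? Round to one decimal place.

At 50,850 units, contribution = 50,850 × €35.11 = €1,785,343.50.
Operating income = contribution − fixed costs = €1,785,343.50 − €1,405,600 = €379,743.50.
Interest = €181,050.00, so EBIT − I = €198,693.50.
DCL = total CM / (EBIT − I) = €1,785,343.50 / €198,693.50 = 8.9854.
EPS therefore changes by 8.9854 × (-7.7%) = -69.2%.

-69.2%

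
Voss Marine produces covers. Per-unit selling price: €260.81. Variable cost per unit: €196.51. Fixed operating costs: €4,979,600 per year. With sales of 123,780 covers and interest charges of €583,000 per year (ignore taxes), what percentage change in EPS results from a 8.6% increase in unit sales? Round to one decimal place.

Contribution at this volume is 123,780 × €64.30 = €7,959,054.00.
Operating income = contribution − fixed costs = €7,959,054.00 − €4,979,600 = €2,979,454.00.
Interest = €583,000.00, so EBIT − I = €2,396,454.00.
DCL = total CM / (EBIT − I) = €7,959,054.00 / €2,396,454.00 = 3.3212.
%ΔEPS = DCL × %ΔSales = 3.3212 × +8.6% = +28.6%.

+28.6%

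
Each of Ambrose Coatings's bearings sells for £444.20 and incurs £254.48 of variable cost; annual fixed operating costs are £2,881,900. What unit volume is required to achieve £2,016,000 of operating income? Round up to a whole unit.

Unit CM = price − variable cost = £444.20 − £254.48 = £189.72.
Required volume = (fixed costs + target profit) ÷ CM = (£2,881,900 + £2,016,000) ÷ £189.72 = 25,816.47, so 25,817 bearings.

25,817 bearings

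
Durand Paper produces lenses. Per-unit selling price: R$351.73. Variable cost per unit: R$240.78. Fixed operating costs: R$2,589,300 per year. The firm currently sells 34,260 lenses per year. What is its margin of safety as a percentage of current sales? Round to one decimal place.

Unit CM = price − variable cost = R$351.73 − R$240.78 = R$110.95. Break-even units = R$2,589,300 ÷ R$110.95 = 23,337.54; break-even revenue = 23,337.54 × R$351.73 = R$8,208,512.74.
Actual sales revenue = 34,260 × R$351.73 = R$12,050,269.80.
Margin of safety = (R$12,050,269.80 − R$8,208,512.74) ÷ R$12,050,269.80 = 31.9%.

31.9%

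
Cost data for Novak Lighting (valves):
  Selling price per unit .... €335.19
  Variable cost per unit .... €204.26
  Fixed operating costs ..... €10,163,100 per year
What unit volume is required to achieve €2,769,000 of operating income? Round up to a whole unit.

Each unit contributes €335.19 − €204.26 = €130.93.
Units = (FC + target) / CM = (€10,163,100 + €2,769,000) / €130.93 = 98,771.10, so 98,772 valves.

98,772 valves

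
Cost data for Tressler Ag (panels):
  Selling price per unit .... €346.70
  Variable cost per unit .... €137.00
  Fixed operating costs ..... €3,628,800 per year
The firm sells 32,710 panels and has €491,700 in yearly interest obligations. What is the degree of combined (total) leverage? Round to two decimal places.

2.50

At 32,710 units, contribution = 32,710 × €209.70 = €6,859,287.00.
EBIT = €6,859,287.00 − €3,628,800 = €3,230,487.00. Interest = €491,700.00.
DOL = €6,859,287.00 ÷ €3,230,487.00 = 2.1233; DFL = €3,230,487.00 ÷ €2,738,787.00 = 1.1795.
DCL = DOL × DFL = 2.1233 × 1.1795 = 2.5044.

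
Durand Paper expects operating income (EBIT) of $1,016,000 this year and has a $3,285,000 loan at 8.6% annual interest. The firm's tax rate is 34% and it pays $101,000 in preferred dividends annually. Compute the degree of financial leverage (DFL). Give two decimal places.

Interest = $282,510.00.
Preferred dividends grossed up pre-tax: $101,000 / (1 − 0.34) = $153,030.30.
DFL = EBIT ÷ [EBIT − I − D_p/(1−t)] = $1,016,000 ÷ [$1,016,000 − $282,510.00 − $153,030.30] = $1,016,000 ÷ $580,459.70 = 1.7503.

1.75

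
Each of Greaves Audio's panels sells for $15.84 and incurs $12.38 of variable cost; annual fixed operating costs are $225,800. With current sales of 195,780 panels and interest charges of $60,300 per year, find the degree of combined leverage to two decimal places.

At 195,780 units, contribution = 195,780 × $3.46 = $677,398.80.
Operating income = contribution − fixed costs = $677,398.80 − $225,800 = $451,598.80. Interest = $60,300.00.
DOL = $677,398.80 ÷ $451,598.80 = 1.5000; DFL = $451,598.80 ÷ $391,298.80 = 1.1541.
Combined leverage = 1.5000 × 1.1541 = 1.7312.

1.73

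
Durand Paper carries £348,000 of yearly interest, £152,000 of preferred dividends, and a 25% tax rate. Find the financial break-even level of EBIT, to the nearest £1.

Preferred dividends are paid after tax, so their pre-tax equivalent is £152,000 ÷ (1 − 0.25) = £202,666.67.
EPS = 0 when EBIT covers interest plus the pre-tax preferred burden: £348,000 + £202,666.67 = £550,666.67.

£550,667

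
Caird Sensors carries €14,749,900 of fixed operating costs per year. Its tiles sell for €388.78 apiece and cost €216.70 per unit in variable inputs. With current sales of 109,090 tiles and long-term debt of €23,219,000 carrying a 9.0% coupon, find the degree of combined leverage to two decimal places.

9.71

At 109,090 units, contribution = 109,090 × €172.08 = €18,772,207.20.
Subtracting fixed costs: EBIT = €18,772,207.20 − €14,749,900 = €4,022,307.20. Interest = €2,089,710.00, so EBIT − I = €1,932,597.20.
Degree of total leverage = total CM / (EBIT − interest) = €18,772,207.20 / €1,932,597.20 = 9.7135.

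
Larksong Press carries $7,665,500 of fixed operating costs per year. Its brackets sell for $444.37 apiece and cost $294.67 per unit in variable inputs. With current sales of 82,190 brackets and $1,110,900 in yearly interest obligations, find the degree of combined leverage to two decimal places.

Total contribution margin = 82,190 × $149.70 = $12,303,843.00.
Subtracting fixed costs: EBIT = $12,303,843.00 − $7,665,500 = $4,638,343.00. Interest = $1,110,900.00.
DOL = $12,303,843.00 ÷ $4,638,343.00 = 2.6526; DFL = $4,638,343.00 ÷ $3,527,443.00 = 1.3149.
DCL = DOL × DFL = 2.6526 × 1.3149 = 3.4879.

3.49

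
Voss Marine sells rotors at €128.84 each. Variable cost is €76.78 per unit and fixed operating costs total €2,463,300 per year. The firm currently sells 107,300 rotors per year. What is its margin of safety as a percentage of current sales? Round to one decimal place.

55.9%

Unit CM = price − variable cost = €128.84 − €76.78 = €52.06. Break-even units = €2,463,300 ÷ €52.06 = 47,316.56; break-even revenue = 47,316.56 × €128.84 = €6,096,265.31.
Actual sales revenue = 107,300 × €128.84 = €13,824,532.00.
Margin of safety = (€13,824,532.00 − €6,096,265.31) ÷ €13,824,532.00 = 55.9%.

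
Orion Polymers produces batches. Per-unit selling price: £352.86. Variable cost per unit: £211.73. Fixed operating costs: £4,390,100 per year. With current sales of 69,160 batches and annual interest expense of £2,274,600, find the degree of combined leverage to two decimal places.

3.15

Contribution at this volume is 69,160 × £141.13 = £9,760,550.80.
Operating income = contribution − fixed costs = £9,760,550.80 − £4,390,100 = £5,370,450.80. Interest = £2,274,600.00, so EBIT − I = £3,095,850.80.
DCL = contribution ÷ (EBIT − I) = £9,760,550.80 ÷ £3,095,850.80 = 3.1528.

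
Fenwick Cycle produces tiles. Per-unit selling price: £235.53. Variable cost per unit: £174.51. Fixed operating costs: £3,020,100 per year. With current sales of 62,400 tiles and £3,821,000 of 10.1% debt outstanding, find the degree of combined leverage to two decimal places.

9.48

Contribution at this volume is 62,400 × £61.02 = £3,807,648.00.
Operating income = contribution − fixed costs = £3,807,648.00 − £3,020,100 = £787,548.00. Interest = £385,921.00, so EBIT − I = £401,627.00.
Degree of total leverage = total CM / (EBIT − interest) = £3,807,648.00 / £401,627.00 = 9.4806.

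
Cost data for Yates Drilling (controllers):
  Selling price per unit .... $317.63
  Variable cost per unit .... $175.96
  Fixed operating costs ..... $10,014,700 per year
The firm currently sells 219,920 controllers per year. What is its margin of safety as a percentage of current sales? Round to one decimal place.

Contribution margin per unit = $317.63 − $175.96 = $141.67. Break-even units = $10,014,700 ÷ $141.67 = 70,690.34; break-even revenue = 70,690.34 × $317.63 = $22,453,371.65.
Current sales = 219,920 × $317.63 = $69,853,189.60.
Margin of safety = ($69,853,189.60 − $22,453,371.65) ÷ $69,853,189.60 = 67.9%.

67.9%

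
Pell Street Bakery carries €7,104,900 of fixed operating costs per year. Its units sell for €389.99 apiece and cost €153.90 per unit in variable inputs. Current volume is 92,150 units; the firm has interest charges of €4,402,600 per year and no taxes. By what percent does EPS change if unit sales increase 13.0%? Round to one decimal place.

Total contribution margin = 92,150 × €236.09 = €21,755,693.50.
Operating income = contribution − fixed costs = €21,755,693.50 − €7,104,900 = €14,650,793.50.
Interest = €4,402,600.00, so EBIT − I = €10,248,193.50.
DCL = total CM / (EBIT − I) = €21,755,693.50 / €10,248,193.50 = 2.1229.
EPS therefore changes by 2.1229 × (+13.0%) = +27.6%.

+27.6%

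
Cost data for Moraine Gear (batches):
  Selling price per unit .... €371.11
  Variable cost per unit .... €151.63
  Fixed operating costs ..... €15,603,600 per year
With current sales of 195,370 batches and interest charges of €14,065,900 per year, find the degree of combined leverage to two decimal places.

3.25

At 195,370 units, contribution = 195,370 × €219.48 = €42,879,807.60.
Subtracting fixed costs: EBIT = €42,879,807.60 − €15,603,600 = €27,276,207.60. Interest = €14,065,900.00, so EBIT − I = €13,210,307.60.
Degree of total leverage = total CM / (EBIT − interest) = €42,879,807.60 / €13,210,307.60 = 3.2459.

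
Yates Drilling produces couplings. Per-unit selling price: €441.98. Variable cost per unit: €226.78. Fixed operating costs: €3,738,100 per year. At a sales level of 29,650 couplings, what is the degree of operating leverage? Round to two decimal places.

2.41

Total contribution margin = 29,650 × €215.20 = €6,380,680.00.
Operating income = contribution − fixed costs = €6,380,680.00 − €3,738,100 = €2,642,580.00.
Degree of operating leverage = €6,380,680.00 / €2,642,580.00 = 2.4146.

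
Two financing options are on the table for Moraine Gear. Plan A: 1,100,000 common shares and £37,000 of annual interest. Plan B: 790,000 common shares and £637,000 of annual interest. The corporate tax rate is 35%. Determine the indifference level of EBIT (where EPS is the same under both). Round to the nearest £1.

£2,166,032

Set EPS_A = EPS_B: (EBIT − £37,000)(1 − 0.35) ÷ 1,100,000 = (EBIT − £637,000)(1 − 0.35) ÷ 790,000.
Cancelling (1 − t) and cross-multiplying: 790,000·(EBIT − 37,000) = 1,100,000·(EBIT − 637,000).
Solving, EBIT = (637,000·1,100,000 − 37,000·790,000) / (1,100,000 − 790,000) = 671,470,000,000 / 310,000 = 2,166,032.26.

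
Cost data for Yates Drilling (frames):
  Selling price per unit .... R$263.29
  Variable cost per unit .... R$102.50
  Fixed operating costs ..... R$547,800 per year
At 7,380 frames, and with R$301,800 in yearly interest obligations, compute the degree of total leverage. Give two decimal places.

Total contribution margin = 7,380 × R$160.79 = R$1,186,630.20.
Operating income = contribution − fixed costs = R$1,186,630.20 − R$547,800 = R$638,830.20. Interest = R$301,800.00.
DOL = R$1,186,630.20 ÷ R$638,830.20 = 1.8575; DFL = R$638,830.20 ÷ R$337,030.20 = 1.8955.
Combined leverage = 1.8575 × 1.8955 = 3.5209.

3.52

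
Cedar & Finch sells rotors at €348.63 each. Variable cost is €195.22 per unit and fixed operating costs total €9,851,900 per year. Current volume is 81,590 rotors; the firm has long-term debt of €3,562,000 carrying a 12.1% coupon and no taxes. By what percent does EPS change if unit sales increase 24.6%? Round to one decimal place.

Total contribution margin = 81,590 × €153.41 = €12,516,721.90.
EBIT = €12,516,721.90 − €9,851,900 = €2,664,821.90.
After interest of €431,002.00, pre-tax earnings = €2,233,819.90.
Degree of combined leverage = contribution ÷ (EBIT − I) = €12,516,721.90 ÷ €2,233,819.90 = 5.6033.
EPS therefore changes by 5.6033 × (+24.6%) = +137.8%.

+137.8%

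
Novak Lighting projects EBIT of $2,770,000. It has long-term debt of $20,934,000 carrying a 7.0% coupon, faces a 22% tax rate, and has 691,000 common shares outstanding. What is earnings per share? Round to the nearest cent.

Interest = $1,465,380.00, so EBT = $2,770,000 − $1,465,380.00 = $1,304,620.00.
After tax at 22%: net income = $1,304,620.00 × 0.78 = $1,017,603.60.
Per share: $1,017,603.60 / 691,000 shares = $1.47.

$1.47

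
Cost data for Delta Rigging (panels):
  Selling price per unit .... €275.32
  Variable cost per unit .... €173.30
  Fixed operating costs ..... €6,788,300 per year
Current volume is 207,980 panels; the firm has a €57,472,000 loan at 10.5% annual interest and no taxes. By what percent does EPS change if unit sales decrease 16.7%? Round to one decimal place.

Contribution at this volume is 207,980 × €102.02 = €21,218,119.60.
Subtracting fixed costs: EBIT = €21,218,119.60 − €6,788,300 = €14,429,819.60.
After interest of €6,034,560.00, pre-tax earnings = €8,395,259.60.
Degree of combined leverage = contribution ÷ (EBIT − I) = €21,218,119.60 ÷ €8,395,259.60 = 2.5274.
EPS therefore changes by 2.5274 × (-16.7%) = -42.2%.

-42.2%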